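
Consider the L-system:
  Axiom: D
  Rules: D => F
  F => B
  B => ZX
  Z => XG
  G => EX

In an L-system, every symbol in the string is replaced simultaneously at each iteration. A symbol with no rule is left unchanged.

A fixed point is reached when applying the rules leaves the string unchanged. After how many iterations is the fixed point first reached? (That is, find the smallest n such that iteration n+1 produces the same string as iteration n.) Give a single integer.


Answer: 5

Derivation:
Step 0: D
Step 1: F
Step 2: B
Step 3: ZX
Step 4: XGX
Step 5: XEXX
Step 6: XEXX  (unchanged — fixed point at step 5)


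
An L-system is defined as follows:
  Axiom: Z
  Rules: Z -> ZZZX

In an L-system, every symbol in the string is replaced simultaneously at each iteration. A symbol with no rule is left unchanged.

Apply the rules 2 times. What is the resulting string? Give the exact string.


Answer: ZZZXZZZXZZZXX

Derivation:
Step 0: Z
Step 1: ZZZX
Step 2: ZZZXZZZXZZZXX


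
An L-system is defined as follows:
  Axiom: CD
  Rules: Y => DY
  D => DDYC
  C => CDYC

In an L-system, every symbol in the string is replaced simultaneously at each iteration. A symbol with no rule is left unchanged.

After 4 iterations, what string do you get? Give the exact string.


Answer: CDYCDDYCDYCDYCDDYCDDYCDYCDYCDDYCDYCDYCDDYCDYCDYCDDYCDDYCDYCDYCDDYCDDYCDYCDYCDDYCDYCDYCDDYCDYCDYCDDYCDDYCDYCDYCDDYCDYCDYCDDYCDYCDYCDDYCDDYCDYCDYCDDYCDYCDYCDDYCDYCDYCDDYCDDYCDYCDYCDDYCDDYCDYCDYCDDYCDYCDYCDDYCDYCDYCDDYCDDYCDYCDYCDDYCDDYCDYCDYCDDYCDYCDYCDDYCDYCDYCDDYCDDYCDYCDYCDDYCDYCDYCDDYCDYCDYCDDYCDDYCDYCDYCDDYCDYCDYCDDYCDYCDYC

Derivation:
Step 0: CD
Step 1: CDYCDDYC
Step 2: CDYCDDYCDYCDYCDDYCDDYCDYCDYC
Step 3: CDYCDDYCDYCDYCDDYCDDYCDYCDYCDDYCDYCDYCDDYCDYCDYCDDYCDDYCDYCDYCDDYCDDYCDYCDYCDDYCDYCDYCDDYCDYCDYC
Step 4: CDYCDDYCDYCDYCDDYCDDYCDYCDYCDDYCDYCDYCDDYCDYCDYCDDYCDDYCDYCDYCDDYCDDYCDYCDYCDDYCDYCDYCDDYCDYCDYCDDYCDDYCDYCDYCDDYCDYCDYCDDYCDYCDYCDDYCDDYCDYCDYCDDYCDYCDYCDDYCDYCDYCDDYCDDYCDYCDYCDDYCDDYCDYCDYCDDYCDYCDYCDDYCDYCDYCDDYCDDYCDYCDYCDDYCDDYCDYCDYCDDYCDYCDYCDDYCDYCDYCDDYCDDYCDYCDYCDDYCDYCDYCDDYCDYCDYCDDYCDDYCDYCDYCDDYCDYCDYCDDYCDYCDYC


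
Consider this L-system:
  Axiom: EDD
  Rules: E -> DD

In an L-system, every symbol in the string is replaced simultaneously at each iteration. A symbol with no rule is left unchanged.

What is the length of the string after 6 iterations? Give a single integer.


Step 0: length = 3
Step 1: length = 4
Step 2: length = 4
Step 3: length = 4
Step 4: length = 4
Step 5: length = 4
Step 6: length = 4

Answer: 4


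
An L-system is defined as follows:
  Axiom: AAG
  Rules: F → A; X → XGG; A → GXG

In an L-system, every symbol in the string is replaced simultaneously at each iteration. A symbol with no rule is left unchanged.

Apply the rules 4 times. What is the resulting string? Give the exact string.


Answer: GXGGGGGGGGXGGGGGGGG

Derivation:
Step 0: AAG
Step 1: GXGGXGG
Step 2: GXGGGGXGGGG
Step 3: GXGGGGGGXGGGGGG
Step 4: GXGGGGGGGGXGGGGGGGG


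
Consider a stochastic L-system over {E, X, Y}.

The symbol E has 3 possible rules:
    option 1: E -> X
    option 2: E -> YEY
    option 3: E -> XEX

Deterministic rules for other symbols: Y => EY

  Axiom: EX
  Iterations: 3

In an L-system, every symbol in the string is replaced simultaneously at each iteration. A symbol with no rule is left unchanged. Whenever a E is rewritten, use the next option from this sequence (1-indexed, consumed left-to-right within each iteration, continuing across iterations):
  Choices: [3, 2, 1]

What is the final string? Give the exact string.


Step 0: EX
Step 1: XEXX  (used choices [3])
Step 2: XYEYXX  (used choices [2])
Step 3: XEYXEYXX  (used choices [1])

Answer: XEYXEYXX


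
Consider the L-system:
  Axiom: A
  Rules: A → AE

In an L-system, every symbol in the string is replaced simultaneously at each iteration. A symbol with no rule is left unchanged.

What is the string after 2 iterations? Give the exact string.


Step 0: A
Step 1: AE
Step 2: AEE

Answer: AEE


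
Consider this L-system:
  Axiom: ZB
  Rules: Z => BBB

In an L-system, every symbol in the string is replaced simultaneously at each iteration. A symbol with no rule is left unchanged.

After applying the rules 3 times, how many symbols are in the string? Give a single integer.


Answer: 4

Derivation:
Step 0: length = 2
Step 1: length = 4
Step 2: length = 4
Step 3: length = 4


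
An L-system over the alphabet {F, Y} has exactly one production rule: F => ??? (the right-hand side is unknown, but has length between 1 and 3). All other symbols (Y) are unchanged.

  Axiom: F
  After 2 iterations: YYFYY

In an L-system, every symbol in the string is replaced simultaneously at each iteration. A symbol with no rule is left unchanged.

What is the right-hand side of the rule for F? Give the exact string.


Trying F => YFY:
  Step 0: F
  Step 1: YFY
  Step 2: YYFYY
Matches the given result.

Answer: YFY


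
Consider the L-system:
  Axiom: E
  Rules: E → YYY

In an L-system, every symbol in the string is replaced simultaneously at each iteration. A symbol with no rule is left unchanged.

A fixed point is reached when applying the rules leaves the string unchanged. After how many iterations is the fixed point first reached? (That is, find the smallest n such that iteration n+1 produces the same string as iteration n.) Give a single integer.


Answer: 1

Derivation:
Step 0: E
Step 1: YYY
Step 2: YYY  (unchanged — fixed point at step 1)


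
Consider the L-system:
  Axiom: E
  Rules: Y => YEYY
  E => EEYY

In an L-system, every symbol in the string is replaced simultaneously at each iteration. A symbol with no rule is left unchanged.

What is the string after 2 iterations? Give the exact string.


Answer: EEYYEEYYYEYYYEYY

Derivation:
Step 0: E
Step 1: EEYY
Step 2: EEYYEEYYYEYYYEYY


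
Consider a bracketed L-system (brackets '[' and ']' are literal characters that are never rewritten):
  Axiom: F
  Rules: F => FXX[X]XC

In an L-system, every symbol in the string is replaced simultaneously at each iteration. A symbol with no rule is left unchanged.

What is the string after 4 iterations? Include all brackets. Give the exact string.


Step 0: F
Step 1: FXX[X]XC
Step 2: FXX[X]XCXX[X]XC
Step 3: FXX[X]XCXX[X]XCXX[X]XC
Step 4: FXX[X]XCXX[X]XCXX[X]XCXX[X]XC

Answer: FXX[X]XCXX[X]XCXX[X]XCXX[X]XC


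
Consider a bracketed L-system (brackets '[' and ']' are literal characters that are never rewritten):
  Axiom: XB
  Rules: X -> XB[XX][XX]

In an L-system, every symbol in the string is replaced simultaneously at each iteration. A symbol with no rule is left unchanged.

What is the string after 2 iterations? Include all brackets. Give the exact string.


Answer: XB[XX][XX]B[XB[XX][XX]XB[XX][XX]][XB[XX][XX]XB[XX][XX]]B

Derivation:
Step 0: XB
Step 1: XB[XX][XX]B
Step 2: XB[XX][XX]B[XB[XX][XX]XB[XX][XX]][XB[XX][XX]XB[XX][XX]]B


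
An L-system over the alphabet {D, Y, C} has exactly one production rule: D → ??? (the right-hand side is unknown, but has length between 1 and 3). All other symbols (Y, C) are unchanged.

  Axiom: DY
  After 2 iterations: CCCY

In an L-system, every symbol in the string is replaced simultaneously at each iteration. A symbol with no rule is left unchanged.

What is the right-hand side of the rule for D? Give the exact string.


Answer: CCC

Derivation:
Trying D → CCC:
  Step 0: DY
  Step 1: CCCY
  Step 2: CCCY
Matches the given result.


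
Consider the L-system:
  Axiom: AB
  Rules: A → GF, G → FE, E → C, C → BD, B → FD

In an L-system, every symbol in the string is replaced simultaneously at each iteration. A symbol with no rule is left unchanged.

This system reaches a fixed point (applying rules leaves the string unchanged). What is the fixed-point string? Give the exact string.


Answer: FFDDFFD

Derivation:
Step 0: AB
Step 1: GFFD
Step 2: FEFFD
Step 3: FCFFD
Step 4: FBDFFD
Step 5: FFDDFFD
Step 6: FFDDFFD  (unchanged — fixed point at step 5)


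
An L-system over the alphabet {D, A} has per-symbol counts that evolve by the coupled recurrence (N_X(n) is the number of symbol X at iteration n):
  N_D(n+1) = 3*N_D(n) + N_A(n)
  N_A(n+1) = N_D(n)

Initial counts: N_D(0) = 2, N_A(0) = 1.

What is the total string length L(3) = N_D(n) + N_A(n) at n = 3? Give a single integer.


Answer: 99

Derivation:
Step 0: N_D=2, N_A=1, L=3
Step 1: N_D=7, N_A=2, L=9
Step 2: N_D=23, N_A=7, L=30
Step 3: N_D=76, N_A=23, L=99


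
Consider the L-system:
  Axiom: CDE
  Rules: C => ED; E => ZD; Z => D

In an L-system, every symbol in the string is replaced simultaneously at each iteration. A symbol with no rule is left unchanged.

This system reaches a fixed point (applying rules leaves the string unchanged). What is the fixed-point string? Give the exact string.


Step 0: CDE
Step 1: EDDZD
Step 2: ZDDDDD
Step 3: DDDDDD
Step 4: DDDDDD  (unchanged — fixed point at step 3)

Answer: DDDDDD


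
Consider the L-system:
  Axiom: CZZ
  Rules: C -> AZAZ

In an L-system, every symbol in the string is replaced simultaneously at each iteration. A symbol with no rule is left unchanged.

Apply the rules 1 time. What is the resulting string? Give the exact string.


Answer: AZAZZZ

Derivation:
Step 0: CZZ
Step 1: AZAZZZ


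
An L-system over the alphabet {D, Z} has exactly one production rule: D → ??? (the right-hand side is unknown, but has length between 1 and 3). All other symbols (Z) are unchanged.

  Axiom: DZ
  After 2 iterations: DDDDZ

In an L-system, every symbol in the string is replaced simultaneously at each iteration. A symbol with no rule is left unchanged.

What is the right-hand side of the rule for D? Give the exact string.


Trying D → DD:
  Step 0: DZ
  Step 1: DDZ
  Step 2: DDDDZ
Matches the given result.

Answer: DD


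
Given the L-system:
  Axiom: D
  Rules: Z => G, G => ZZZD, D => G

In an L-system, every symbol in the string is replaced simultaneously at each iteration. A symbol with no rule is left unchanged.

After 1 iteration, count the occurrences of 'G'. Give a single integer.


Step 0: D  (0 'G')
Step 1: G  (1 'G')

Answer: 1


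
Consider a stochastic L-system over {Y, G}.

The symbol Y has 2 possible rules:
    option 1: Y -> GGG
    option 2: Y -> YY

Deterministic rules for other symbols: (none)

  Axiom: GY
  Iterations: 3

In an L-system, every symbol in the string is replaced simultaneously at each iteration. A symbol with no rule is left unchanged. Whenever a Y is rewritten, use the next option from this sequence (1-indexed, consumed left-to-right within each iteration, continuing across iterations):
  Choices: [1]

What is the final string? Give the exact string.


Step 0: GY
Step 1: GGGG  (used choices [1])
Step 2: GGGG  (used choices [])
Step 3: GGGG  (used choices [])

Answer: GGGG


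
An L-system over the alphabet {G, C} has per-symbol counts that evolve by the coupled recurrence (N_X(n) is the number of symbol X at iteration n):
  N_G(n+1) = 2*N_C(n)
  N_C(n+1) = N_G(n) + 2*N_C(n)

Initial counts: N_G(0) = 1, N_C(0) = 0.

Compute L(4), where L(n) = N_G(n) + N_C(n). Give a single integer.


Step 0: N_G=1, N_C=0, L=1
Step 1: N_G=0, N_C=1, L=1
Step 2: N_G=2, N_C=2, L=4
Step 3: N_G=4, N_C=6, L=10
Step 4: N_G=12, N_C=16, L=28

Answer: 28


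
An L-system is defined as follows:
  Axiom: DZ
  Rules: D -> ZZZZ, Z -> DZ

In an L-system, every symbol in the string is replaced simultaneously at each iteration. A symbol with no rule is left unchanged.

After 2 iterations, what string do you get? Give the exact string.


Step 0: DZ
Step 1: ZZZZDZ
Step 2: DZDZDZDZZZZZDZ

Answer: DZDZDZDZZZZZDZ


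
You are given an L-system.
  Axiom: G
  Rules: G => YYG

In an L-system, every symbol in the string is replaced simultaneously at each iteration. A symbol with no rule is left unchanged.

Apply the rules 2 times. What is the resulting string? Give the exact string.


Answer: YYYYG

Derivation:
Step 0: G
Step 1: YYG
Step 2: YYYYG


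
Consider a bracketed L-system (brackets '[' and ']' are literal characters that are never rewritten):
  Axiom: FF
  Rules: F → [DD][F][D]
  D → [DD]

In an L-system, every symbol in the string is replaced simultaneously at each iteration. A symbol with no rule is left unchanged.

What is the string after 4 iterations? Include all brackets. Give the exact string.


Answer: [[[[DD][DD]][[DD][DD]]][[[DD][DD]][[DD][DD]]]][[[[DD][DD]][[DD][DD]]][[[DD][DD]][[DD][F][D]][[DD]]][[[DD][DD]]]][[[[DD][DD]][[DD][DD]]]][[[[DD][DD]][[DD][DD]]][[[DD][DD]][[DD][DD]]]][[[[DD][DD]][[DD][DD]]][[[DD][DD]][[DD][F][D]][[DD]]][[[DD][DD]]]][[[[DD][DD]][[DD][DD]]]]

Derivation:
Step 0: FF
Step 1: [DD][F][D][DD][F][D]
Step 2: [[DD][DD]][[DD][F][D]][[DD]][[DD][DD]][[DD][F][D]][[DD]]
Step 3: [[[DD][DD]][[DD][DD]]][[[DD][DD]][[DD][F][D]][[DD]]][[[DD][DD]]][[[DD][DD]][[DD][DD]]][[[DD][DD]][[DD][F][D]][[DD]]][[[DD][DD]]]
Step 4: [[[[DD][DD]][[DD][DD]]][[[DD][DD]][[DD][DD]]]][[[[DD][DD]][[DD][DD]]][[[DD][DD]][[DD][F][D]][[DD]]][[[DD][DD]]]][[[[DD][DD]][[DD][DD]]]][[[[DD][DD]][[DD][DD]]][[[DD][DD]][[DD][DD]]]][[[[DD][DD]][[DD][DD]]][[[DD][DD]][[DD][F][D]][[DD]]][[[DD][DD]]]][[[[DD][DD]][[DD][DD]]]]


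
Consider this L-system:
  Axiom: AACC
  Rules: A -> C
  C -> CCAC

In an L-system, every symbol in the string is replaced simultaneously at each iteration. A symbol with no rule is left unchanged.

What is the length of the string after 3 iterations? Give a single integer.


Answer: 112

Derivation:
Step 0: length = 4
Step 1: length = 10
Step 2: length = 34
Step 3: length = 112


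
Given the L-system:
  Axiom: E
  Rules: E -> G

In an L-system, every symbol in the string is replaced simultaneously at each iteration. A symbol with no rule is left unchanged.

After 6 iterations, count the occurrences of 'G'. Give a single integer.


Answer: 1

Derivation:
Step 0: E  (0 'G')
Step 1: G  (1 'G')
Step 2: G  (1 'G')
Step 3: G  (1 'G')
Step 4: G  (1 'G')
Step 5: G  (1 'G')
Step 6: G  (1 'G')


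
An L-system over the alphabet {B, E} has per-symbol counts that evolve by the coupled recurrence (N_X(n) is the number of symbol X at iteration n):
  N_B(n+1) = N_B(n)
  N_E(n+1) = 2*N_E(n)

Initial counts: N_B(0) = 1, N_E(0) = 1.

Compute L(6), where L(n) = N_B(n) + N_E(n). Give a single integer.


Answer: 65

Derivation:
Step 0: N_B=1, N_E=1, L=2
Step 1: N_B=1, N_E=2, L=3
Step 2: N_B=1, N_E=4, L=5
Step 3: N_B=1, N_E=8, L=9
Step 4: N_B=1, N_E=16, L=17
Step 5: N_B=1, N_E=32, L=33
Step 6: N_B=1, N_E=64, L=65


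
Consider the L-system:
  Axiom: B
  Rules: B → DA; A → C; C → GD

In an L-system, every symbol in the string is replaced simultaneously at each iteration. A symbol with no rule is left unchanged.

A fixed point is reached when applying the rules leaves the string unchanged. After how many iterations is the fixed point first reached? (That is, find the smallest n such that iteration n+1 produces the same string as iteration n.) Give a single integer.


Answer: 3

Derivation:
Step 0: B
Step 1: DA
Step 2: DC
Step 3: DGD
Step 4: DGD  (unchanged — fixed point at step 3)


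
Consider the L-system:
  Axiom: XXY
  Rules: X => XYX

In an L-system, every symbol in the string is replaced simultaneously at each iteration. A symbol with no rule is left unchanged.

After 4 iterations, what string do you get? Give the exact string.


Step 0: XXY
Step 1: XYXXYXY
Step 2: XYXYXYXXYXYXYXY
Step 3: XYXYXYXYXYXYXYXXYXYXYXYXYXYXYXY
Step 4: XYXYXYXYXYXYXYXYXYXYXYXYXYXYXYXXYXYXYXYXYXYXYXYXYXYXYXYXYXYXYXY

Answer: XYXYXYXYXYXYXYXYXYXYXYXYXYXYXYXXYXYXYXYXYXYXYXYXYXYXYXYXYXYXYXY


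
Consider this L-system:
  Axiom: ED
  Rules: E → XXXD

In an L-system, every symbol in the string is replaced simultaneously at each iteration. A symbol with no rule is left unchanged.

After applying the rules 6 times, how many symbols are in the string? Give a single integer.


Step 0: length = 2
Step 1: length = 5
Step 2: length = 5
Step 3: length = 5
Step 4: length = 5
Step 5: length = 5
Step 6: length = 5

Answer: 5


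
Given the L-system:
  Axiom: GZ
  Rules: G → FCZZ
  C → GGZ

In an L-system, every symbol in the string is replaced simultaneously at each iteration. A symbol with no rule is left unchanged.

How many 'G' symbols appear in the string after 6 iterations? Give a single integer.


Step 0: GZ  (1 'G')
Step 1: FCZZZ  (0 'G')
Step 2: FGGZZZZ  (2 'G')
Step 3: FFCZZFCZZZZZZ  (0 'G')
Step 4: FFGGZZZFGGZZZZZZZ  (4 'G')
Step 5: FFFCZZFCZZZZZFFCZZFCZZZZZZZZZ  (0 'G')
Step 6: FFFGGZZZFGGZZZZZZFFGGZZZFGGZZZZZZZZZZ  (8 'G')

Answer: 8


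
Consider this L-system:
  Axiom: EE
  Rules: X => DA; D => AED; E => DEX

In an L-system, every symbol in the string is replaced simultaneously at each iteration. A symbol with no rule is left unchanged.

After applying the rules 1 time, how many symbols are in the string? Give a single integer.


Step 0: length = 2
Step 1: length = 6

Answer: 6


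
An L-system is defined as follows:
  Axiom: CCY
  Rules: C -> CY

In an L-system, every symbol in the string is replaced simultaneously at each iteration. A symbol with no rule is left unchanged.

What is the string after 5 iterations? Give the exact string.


Step 0: CCY
Step 1: CYCYY
Step 2: CYYCYYY
Step 3: CYYYCYYYY
Step 4: CYYYYCYYYYY
Step 5: CYYYYYCYYYYYY

Answer: CYYYYYCYYYYYY


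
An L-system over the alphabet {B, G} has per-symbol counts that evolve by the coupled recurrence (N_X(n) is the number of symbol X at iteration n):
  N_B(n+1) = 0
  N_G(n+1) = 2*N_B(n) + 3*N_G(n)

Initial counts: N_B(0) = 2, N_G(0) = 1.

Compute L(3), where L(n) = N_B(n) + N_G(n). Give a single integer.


Answer: 63

Derivation:
Step 0: N_B=2, N_G=1, L=3
Step 1: N_B=0, N_G=7, L=7
Step 2: N_B=0, N_G=21, L=21
Step 3: N_B=0, N_G=63, L=63


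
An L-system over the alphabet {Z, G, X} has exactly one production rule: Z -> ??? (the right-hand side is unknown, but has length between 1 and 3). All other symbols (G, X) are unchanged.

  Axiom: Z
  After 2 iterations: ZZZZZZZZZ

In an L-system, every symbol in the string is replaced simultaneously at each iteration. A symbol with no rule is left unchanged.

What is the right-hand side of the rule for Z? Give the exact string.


Answer: ZZZ

Derivation:
Trying Z -> ZZZ:
  Step 0: Z
  Step 1: ZZZ
  Step 2: ZZZZZZZZZ
Matches the given result.


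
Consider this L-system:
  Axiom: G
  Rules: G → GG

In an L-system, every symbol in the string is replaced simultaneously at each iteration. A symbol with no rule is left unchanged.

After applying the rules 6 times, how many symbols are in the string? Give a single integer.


Answer: 64

Derivation:
Step 0: length = 1
Step 1: length = 2
Step 2: length = 4
Step 3: length = 8
Step 4: length = 16
Step 5: length = 32
Step 6: length = 64


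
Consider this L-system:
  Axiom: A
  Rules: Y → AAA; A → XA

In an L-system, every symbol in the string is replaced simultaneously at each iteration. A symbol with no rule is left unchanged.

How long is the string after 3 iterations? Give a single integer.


Answer: 4

Derivation:
Step 0: length = 1
Step 1: length = 2
Step 2: length = 3
Step 3: length = 4


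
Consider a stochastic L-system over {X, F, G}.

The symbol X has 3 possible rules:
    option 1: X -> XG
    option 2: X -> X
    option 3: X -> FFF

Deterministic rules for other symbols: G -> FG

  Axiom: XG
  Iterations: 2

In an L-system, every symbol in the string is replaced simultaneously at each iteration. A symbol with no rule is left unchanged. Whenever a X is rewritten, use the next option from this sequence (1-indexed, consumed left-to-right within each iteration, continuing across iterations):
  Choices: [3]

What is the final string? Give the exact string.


Answer: FFFFFG

Derivation:
Step 0: XG
Step 1: FFFFG  (used choices [3])
Step 2: FFFFFG  (used choices [])


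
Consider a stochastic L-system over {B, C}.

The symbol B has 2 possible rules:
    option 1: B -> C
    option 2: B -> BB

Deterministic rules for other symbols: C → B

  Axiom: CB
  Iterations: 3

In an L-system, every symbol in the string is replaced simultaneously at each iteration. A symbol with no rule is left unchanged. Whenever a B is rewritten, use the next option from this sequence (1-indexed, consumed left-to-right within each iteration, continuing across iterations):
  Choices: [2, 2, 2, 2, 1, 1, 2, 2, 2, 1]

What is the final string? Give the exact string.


Step 0: CB
Step 1: BBB  (used choices [2])
Step 2: BBBBBB  (used choices [2, 2, 2])
Step 3: CCBBBBBBC  (used choices [1, 1, 2, 2, 2, 1])

Answer: CCBBBBBBC


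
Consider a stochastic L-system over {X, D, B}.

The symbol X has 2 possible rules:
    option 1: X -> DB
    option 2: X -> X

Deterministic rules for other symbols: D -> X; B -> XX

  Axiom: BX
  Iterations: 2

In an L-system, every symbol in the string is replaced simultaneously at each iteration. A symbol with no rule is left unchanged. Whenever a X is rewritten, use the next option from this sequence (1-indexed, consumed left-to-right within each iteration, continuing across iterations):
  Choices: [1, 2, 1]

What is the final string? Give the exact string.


Answer: XDBXXX

Derivation:
Step 0: BX
Step 1: XXDB  (used choices [1])
Step 2: XDBXXX  (used choices [2, 1])


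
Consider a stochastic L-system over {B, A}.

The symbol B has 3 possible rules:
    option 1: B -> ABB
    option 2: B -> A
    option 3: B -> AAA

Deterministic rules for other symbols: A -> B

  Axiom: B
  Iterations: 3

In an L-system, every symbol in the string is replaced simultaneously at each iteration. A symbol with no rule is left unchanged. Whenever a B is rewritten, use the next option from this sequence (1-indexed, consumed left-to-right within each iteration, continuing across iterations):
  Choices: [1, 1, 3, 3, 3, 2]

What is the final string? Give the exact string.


Answer: AAABAAAABBB

Derivation:
Step 0: B
Step 1: ABB  (used choices [1])
Step 2: BABBAAA  (used choices [1, 3])
Step 3: AAABAAAABBB  (used choices [3, 3, 2])


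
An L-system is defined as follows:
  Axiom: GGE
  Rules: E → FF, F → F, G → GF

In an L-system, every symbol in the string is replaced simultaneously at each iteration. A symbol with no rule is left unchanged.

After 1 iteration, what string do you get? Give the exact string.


Step 0: GGE
Step 1: GFGFFF

Answer: GFGFFF


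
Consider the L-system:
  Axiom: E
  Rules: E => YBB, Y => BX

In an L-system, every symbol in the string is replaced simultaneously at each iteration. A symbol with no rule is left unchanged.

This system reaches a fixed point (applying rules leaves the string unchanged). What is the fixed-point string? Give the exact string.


Step 0: E
Step 1: YBB
Step 2: BXBB
Step 3: BXBB  (unchanged — fixed point at step 2)

Answer: BXBB


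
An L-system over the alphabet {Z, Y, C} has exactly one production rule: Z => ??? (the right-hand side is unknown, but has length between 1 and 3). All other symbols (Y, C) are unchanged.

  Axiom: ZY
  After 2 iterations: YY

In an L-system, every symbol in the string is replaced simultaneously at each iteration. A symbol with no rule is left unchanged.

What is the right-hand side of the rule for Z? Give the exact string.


Answer: Y

Derivation:
Trying Z => Y:
  Step 0: ZY
  Step 1: YY
  Step 2: YY
Matches the given result.


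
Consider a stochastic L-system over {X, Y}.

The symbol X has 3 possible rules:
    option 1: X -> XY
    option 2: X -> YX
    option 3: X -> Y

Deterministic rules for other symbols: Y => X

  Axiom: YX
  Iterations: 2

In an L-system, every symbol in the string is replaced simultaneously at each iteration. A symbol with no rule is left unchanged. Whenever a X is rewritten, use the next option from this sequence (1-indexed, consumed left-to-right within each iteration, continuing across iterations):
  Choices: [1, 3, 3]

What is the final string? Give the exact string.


Answer: YYX

Derivation:
Step 0: YX
Step 1: XXY  (used choices [1])
Step 2: YYX  (used choices [3, 3])


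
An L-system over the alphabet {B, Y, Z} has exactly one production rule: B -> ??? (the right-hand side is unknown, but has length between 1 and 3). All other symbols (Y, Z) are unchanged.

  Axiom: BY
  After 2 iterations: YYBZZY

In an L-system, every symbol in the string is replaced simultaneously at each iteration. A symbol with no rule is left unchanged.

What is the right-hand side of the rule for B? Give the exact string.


Answer: YBZ

Derivation:
Trying B -> YBZ:
  Step 0: BY
  Step 1: YBZY
  Step 2: YYBZZY
Matches the given result.


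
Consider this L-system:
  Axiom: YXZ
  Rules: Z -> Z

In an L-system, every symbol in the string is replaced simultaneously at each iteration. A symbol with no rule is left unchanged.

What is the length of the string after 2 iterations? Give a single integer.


Step 0: length = 3
Step 1: length = 3
Step 2: length = 3

Answer: 3


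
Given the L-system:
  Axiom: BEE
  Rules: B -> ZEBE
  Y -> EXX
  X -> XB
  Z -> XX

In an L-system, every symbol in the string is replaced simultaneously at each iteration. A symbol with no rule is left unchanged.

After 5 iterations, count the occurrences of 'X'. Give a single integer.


Answer: 12

Derivation:
Step 0: BEE  (0 'X')
Step 1: ZEBEEE  (0 'X')
Step 2: XXEZEBEEEE  (2 'X')
Step 3: XBXBEXXEZEBEEEEE  (4 'X')
Step 4: XBZEBEXBZEBEEXBXBEXXEZEBEEEEEE  (6 'X')
Step 5: XBZEBEXXEZEBEEXBZEBEXXEZEBEEEXBZEBEXBZEBEEXBXBEXXEZEBEEEEEEE  (12 'X')


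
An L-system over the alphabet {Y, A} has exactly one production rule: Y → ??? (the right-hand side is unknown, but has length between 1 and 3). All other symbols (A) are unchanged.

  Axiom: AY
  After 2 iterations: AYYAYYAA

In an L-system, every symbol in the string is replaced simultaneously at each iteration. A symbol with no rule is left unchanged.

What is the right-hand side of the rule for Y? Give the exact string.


Trying Y → YYA:
  Step 0: AY
  Step 1: AYYA
  Step 2: AYYAYYAA
Matches the given result.

Answer: YYA


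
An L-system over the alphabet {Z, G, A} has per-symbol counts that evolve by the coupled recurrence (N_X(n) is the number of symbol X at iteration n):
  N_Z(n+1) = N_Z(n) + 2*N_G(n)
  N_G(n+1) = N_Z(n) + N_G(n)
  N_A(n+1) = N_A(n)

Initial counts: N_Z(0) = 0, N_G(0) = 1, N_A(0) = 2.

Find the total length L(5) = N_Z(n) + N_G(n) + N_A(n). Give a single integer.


Answer: 101

Derivation:
Step 0: N_Z=0, N_G=1, N_A=2, L=3
Step 1: N_Z=2, N_G=1, N_A=2, L=5
Step 2: N_Z=4, N_G=3, N_A=2, L=9
Step 3: N_Z=10, N_G=7, N_A=2, L=19
Step 4: N_Z=24, N_G=17, N_A=2, L=43
Step 5: N_Z=58, N_G=41, N_A=2, L=101


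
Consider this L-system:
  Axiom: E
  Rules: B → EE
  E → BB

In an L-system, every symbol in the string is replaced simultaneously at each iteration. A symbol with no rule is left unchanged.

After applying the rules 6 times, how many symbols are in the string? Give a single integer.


Step 0: length = 1
Step 1: length = 2
Step 2: length = 4
Step 3: length = 8
Step 4: length = 16
Step 5: length = 32
Step 6: length = 64

Answer: 64


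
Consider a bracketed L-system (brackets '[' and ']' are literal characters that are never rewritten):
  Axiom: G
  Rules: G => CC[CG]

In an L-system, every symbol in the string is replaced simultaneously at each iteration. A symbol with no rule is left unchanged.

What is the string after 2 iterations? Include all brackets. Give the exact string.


Step 0: G
Step 1: CC[CG]
Step 2: CC[CCC[CG]]

Answer: CC[CCC[CG]]


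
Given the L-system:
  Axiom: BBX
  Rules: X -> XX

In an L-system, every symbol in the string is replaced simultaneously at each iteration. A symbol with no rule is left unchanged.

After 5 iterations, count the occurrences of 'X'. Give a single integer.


Step 0: BBX  (1 'X')
Step 1: BBXX  (2 'X')
Step 2: BBXXXX  (4 'X')
Step 3: BBXXXXXXXX  (8 'X')
Step 4: BBXXXXXXXXXXXXXXXX  (16 'X')
Step 5: BBXXXXXXXXXXXXXXXXXXXXXXXXXXXXXXXX  (32 'X')

Answer: 32


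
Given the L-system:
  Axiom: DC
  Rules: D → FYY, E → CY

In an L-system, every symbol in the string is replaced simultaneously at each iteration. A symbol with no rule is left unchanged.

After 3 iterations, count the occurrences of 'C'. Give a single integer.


Answer: 1

Derivation:
Step 0: DC  (1 'C')
Step 1: FYYC  (1 'C')
Step 2: FYYC  (1 'C')
Step 3: FYYC  (1 'C')


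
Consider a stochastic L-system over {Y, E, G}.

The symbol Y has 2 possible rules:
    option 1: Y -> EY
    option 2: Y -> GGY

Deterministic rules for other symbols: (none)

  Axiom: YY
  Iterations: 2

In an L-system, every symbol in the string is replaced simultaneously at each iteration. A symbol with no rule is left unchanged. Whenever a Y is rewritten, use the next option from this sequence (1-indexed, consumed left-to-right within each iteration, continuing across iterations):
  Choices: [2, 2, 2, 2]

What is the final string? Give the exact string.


Answer: GGGGYGGGGY

Derivation:
Step 0: YY
Step 1: GGYGGY  (used choices [2, 2])
Step 2: GGGGYGGGGY  (used choices [2, 2])


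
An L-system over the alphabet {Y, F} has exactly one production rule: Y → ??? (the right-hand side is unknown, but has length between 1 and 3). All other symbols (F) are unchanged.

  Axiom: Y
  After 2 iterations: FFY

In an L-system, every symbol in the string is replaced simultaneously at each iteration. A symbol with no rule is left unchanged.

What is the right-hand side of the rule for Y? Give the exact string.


Answer: FY

Derivation:
Trying Y → FY:
  Step 0: Y
  Step 1: FY
  Step 2: FFY
Matches the given result.


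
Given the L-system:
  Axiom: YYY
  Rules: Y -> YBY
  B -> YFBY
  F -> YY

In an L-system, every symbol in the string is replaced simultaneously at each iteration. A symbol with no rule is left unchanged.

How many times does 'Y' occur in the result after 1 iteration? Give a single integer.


Answer: 6

Derivation:
Step 0: YYY  (3 'Y')
Step 1: YBYYBYYBY  (6 'Y')


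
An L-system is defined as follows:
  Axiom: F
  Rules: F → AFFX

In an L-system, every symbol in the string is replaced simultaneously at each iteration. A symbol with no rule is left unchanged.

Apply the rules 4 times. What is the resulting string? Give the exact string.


Step 0: F
Step 1: AFFX
Step 2: AAFFXAFFXX
Step 3: AAAFFXAFFXXAAFFXAFFXXX
Step 4: AAAAFFXAFFXXAAFFXAFFXXXAAAFFXAFFXXAAFFXAFFXXXX

Answer: AAAAFFXAFFXXAAFFXAFFXXXAAAFFXAFFXXAAFFXAFFXXXX


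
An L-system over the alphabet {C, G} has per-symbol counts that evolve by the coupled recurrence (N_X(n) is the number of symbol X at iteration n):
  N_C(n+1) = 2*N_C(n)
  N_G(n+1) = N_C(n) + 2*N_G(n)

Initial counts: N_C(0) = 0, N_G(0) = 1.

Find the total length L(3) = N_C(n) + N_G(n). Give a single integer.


Answer: 8

Derivation:
Step 0: N_C=0, N_G=1, L=1
Step 1: N_C=0, N_G=2, L=2
Step 2: N_C=0, N_G=4, L=4
Step 3: N_C=0, N_G=8, L=8


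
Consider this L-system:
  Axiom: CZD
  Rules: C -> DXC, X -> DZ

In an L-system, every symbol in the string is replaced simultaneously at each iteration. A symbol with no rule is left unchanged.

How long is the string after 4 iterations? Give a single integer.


Step 0: length = 3
Step 1: length = 5
Step 2: length = 8
Step 3: length = 11
Step 4: length = 14

Answer: 14


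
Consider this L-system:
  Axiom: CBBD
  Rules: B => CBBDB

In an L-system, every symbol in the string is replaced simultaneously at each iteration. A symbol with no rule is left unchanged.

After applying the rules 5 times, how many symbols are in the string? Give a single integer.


Answer: 972

Derivation:
Step 0: length = 4
Step 1: length = 12
Step 2: length = 36
Step 3: length = 108
Step 4: length = 324
Step 5: length = 972


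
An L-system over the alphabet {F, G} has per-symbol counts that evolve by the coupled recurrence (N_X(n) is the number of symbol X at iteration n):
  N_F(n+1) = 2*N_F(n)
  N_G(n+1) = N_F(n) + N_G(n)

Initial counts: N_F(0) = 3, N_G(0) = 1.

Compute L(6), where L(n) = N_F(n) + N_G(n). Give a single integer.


Step 0: N_F=3, N_G=1, L=4
Step 1: N_F=6, N_G=4, L=10
Step 2: N_F=12, N_G=10, L=22
Step 3: N_F=24, N_G=22, L=46
Step 4: N_F=48, N_G=46, L=94
Step 5: N_F=96, N_G=94, L=190
Step 6: N_F=192, N_G=190, L=382

Answer: 382


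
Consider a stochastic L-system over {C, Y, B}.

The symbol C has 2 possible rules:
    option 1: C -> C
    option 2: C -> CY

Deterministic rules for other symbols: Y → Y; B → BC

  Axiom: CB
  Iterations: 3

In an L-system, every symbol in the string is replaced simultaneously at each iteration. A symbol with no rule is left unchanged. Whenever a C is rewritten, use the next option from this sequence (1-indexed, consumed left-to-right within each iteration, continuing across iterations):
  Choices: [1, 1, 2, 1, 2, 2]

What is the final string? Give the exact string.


Answer: CBCCYCYY

Derivation:
Step 0: CB
Step 1: CBC  (used choices [1])
Step 2: CBCCY  (used choices [1, 2])
Step 3: CBCCYCYY  (used choices [1, 2, 2])


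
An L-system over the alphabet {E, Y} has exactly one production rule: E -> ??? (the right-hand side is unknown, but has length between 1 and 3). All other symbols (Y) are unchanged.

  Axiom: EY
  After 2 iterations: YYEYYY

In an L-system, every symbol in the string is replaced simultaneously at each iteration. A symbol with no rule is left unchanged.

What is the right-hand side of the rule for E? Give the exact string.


Trying E -> YEY:
  Step 0: EY
  Step 1: YEYY
  Step 2: YYEYYY
Matches the given result.

Answer: YEY


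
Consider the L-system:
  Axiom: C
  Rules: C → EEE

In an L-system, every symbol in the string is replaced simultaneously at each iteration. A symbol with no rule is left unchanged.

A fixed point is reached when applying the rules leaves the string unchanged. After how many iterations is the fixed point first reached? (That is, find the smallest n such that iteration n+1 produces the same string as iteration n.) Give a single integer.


Answer: 1

Derivation:
Step 0: C
Step 1: EEE
Step 2: EEE  (unchanged — fixed point at step 1)


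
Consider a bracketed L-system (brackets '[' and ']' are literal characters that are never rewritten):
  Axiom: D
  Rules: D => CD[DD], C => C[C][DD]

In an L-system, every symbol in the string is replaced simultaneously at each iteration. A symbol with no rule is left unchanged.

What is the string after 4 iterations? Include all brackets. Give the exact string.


Step 0: D
Step 1: CD[DD]
Step 2: C[C][DD]CD[DD][CD[DD]CD[DD]]
Step 3: C[C][DD][C[C][DD]][CD[DD]CD[DD]]C[C][DD]CD[DD][CD[DD]CD[DD]][C[C][DD]CD[DD][CD[DD]CD[DD]]C[C][DD]CD[DD][CD[DD]CD[DD]]]
Step 4: C[C][DD][C[C][DD]][CD[DD]CD[DD]][C[C][DD][C[C][DD]][CD[DD]CD[DD]]][C[C][DD]CD[DD][CD[DD]CD[DD]]C[C][DD]CD[DD][CD[DD]CD[DD]]]C[C][DD][C[C][DD]][CD[DD]CD[DD]]C[C][DD]CD[DD][CD[DD]CD[DD]][C[C][DD]CD[DD][CD[DD]CD[DD]]C[C][DD]CD[DD][CD[DD]CD[DD]]][C[C][DD][C[C][DD]][CD[DD]CD[DD]]C[C][DD]CD[DD][CD[DD]CD[DD]][C[C][DD]CD[DD][CD[DD]CD[DD]]C[C][DD]CD[DD][CD[DD]CD[DD]]]C[C][DD][C[C][DD]][CD[DD]CD[DD]]C[C][DD]CD[DD][CD[DD]CD[DD]][C[C][DD]CD[DD][CD[DD]CD[DD]]C[C][DD]CD[DD][CD[DD]CD[DD]]]]

Answer: C[C][DD][C[C][DD]][CD[DD]CD[DD]][C[C][DD][C[C][DD]][CD[DD]CD[DD]]][C[C][DD]CD[DD][CD[DD]CD[DD]]C[C][DD]CD[DD][CD[DD]CD[DD]]]C[C][DD][C[C][DD]][CD[DD]CD[DD]]C[C][DD]CD[DD][CD[DD]CD[DD]][C[C][DD]CD[DD][CD[DD]CD[DD]]C[C][DD]CD[DD][CD[DD]CD[DD]]][C[C][DD][C[C][DD]][CD[DD]CD[DD]]C[C][DD]CD[DD][CD[DD]CD[DD]][C[C][DD]CD[DD][CD[DD]CD[DD]]C[C][DD]CD[DD][CD[DD]CD[DD]]]C[C][DD][C[C][DD]][CD[DD]CD[DD]]C[C][DD]CD[DD][CD[DD]CD[DD]][C[C][DD]CD[DD][CD[DD]CD[DD]]C[C][DD]CD[DD][CD[DD]CD[DD]]]]


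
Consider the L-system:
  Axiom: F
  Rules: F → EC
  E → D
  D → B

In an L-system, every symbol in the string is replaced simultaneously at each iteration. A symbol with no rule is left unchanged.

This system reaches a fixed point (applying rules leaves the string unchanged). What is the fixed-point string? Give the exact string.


Answer: BC

Derivation:
Step 0: F
Step 1: EC
Step 2: DC
Step 3: BC
Step 4: BC  (unchanged — fixed point at step 3)


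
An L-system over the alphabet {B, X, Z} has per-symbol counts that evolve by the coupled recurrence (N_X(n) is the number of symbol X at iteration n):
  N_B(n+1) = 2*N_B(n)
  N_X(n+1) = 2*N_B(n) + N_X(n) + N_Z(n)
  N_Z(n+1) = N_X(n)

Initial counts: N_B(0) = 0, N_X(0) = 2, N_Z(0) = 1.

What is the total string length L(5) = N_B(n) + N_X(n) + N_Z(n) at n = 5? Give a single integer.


Answer: 34

Derivation:
Step 0: N_B=0, N_X=2, N_Z=1, L=3
Step 1: N_B=0, N_X=3, N_Z=2, L=5
Step 2: N_B=0, N_X=5, N_Z=3, L=8
Step 3: N_B=0, N_X=8, N_Z=5, L=13
Step 4: N_B=0, N_X=13, N_Z=8, L=21
Step 5: N_B=0, N_X=21, N_Z=13, L=34


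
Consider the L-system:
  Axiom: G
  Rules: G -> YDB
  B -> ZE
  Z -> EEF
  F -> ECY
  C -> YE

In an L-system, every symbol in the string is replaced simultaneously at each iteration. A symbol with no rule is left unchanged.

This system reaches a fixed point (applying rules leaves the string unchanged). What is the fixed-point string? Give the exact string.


Answer: YDEEEYEYE

Derivation:
Step 0: G
Step 1: YDB
Step 2: YDZE
Step 3: YDEEFE
Step 4: YDEEECYE
Step 5: YDEEEYEYE
Step 6: YDEEEYEYE  (unchanged — fixed point at step 5)


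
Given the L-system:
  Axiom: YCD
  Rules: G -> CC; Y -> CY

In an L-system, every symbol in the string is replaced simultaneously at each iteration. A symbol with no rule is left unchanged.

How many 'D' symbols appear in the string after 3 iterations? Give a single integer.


Step 0: YCD  (1 'D')
Step 1: CYCD  (1 'D')
Step 2: CCYCD  (1 'D')
Step 3: CCCYCD  (1 'D')

Answer: 1


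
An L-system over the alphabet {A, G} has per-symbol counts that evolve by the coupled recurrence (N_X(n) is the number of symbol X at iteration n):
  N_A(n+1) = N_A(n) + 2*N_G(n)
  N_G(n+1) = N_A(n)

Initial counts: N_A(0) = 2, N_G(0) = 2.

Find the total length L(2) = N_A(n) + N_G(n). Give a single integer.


Answer: 16

Derivation:
Step 0: N_A=2, N_G=2, L=4
Step 1: N_A=6, N_G=2, L=8
Step 2: N_A=10, N_G=6, L=16


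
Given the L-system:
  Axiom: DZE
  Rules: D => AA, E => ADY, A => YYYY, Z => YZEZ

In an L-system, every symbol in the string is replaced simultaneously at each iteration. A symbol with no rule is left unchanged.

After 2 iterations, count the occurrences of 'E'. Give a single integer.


Step 0: DZE  (1 'E')
Step 1: AAYZEZADY  (1 'E')
Step 2: YYYYYYYYYYZEZADYYZEZYYYYAAY  (2 'E')

Answer: 2


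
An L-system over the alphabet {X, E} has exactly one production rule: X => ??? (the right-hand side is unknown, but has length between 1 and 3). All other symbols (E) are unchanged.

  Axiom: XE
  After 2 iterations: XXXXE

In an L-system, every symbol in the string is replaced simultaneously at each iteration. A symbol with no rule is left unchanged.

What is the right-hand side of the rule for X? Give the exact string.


Answer: XX

Derivation:
Trying X => XX:
  Step 0: XE
  Step 1: XXE
  Step 2: XXXXE
Matches the given result.


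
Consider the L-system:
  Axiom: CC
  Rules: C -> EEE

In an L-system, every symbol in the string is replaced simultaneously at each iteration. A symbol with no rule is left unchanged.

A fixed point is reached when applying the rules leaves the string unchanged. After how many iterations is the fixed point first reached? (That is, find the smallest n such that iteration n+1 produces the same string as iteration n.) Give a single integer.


Step 0: CC
Step 1: EEEEEE
Step 2: EEEEEE  (unchanged — fixed point at step 1)

Answer: 1


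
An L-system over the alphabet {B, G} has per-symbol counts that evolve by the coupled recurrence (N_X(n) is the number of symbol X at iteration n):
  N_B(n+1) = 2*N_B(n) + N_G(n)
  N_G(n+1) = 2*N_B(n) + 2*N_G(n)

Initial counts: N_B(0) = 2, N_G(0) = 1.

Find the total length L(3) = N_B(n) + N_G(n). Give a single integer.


Answer: 130

Derivation:
Step 0: N_B=2, N_G=1, L=3
Step 1: N_B=5, N_G=6, L=11
Step 2: N_B=16, N_G=22, L=38
Step 3: N_B=54, N_G=76, L=130


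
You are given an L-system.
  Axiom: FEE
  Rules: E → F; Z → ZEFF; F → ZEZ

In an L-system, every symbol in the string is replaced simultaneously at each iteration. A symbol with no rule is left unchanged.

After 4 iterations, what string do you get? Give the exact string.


Step 0: FEE
Step 1: ZEZFF
Step 2: ZEFFFZEFFZEZZEZ
Step 3: ZEFFFZEZZEZZEZZEFFFZEZZEZZEFFFZEFFZEFFFZEFF
Step 4: ZEFFFZEZZEZZEZZEFFFZEFFZEFFFZEFFZEFFFZEFFZEFFFZEZZEZZEZZEFFFZEFFZEFFFZEFFZEFFFZEZZEZZEZZEFFFZEZZEZZEFFFZEZZEZZEZZEFFFZEZZEZ

Answer: ZEFFFZEZZEZZEZZEFFFZEFFZEFFFZEFFZEFFFZEFFZEFFFZEZZEZZEZZEFFFZEFFZEFFFZEFFZEFFFZEZZEZZEZZEFFFZEZZEZZEFFFZEZZEZZEZZEFFFZEZZEZ
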